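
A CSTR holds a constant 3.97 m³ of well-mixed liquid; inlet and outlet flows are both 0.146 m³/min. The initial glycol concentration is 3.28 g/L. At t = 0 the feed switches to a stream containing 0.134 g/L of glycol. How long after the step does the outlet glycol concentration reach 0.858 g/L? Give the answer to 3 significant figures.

39.9 min

Species balance: V dC/dt = Q(C_in − C) ⇒ τ = V/Q = 27.192 min.
C(t) = C_in + (C₀ − C_in) e^(−t/τ). Set C = 0.858 and solve for t:
e^(−t/τ) = (C − C_in)/(C₀ − C_in) = (0.858 − 0.134)/(3.28 − 0.134) = 0.23013
t = −τ ln(…) = 27.192 × 1.4691 = 39.947 min.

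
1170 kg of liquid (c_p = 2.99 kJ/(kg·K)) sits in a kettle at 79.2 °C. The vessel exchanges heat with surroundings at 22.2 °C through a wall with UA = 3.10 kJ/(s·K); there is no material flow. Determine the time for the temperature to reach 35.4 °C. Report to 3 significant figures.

1650 s

M c_p dT/dt = −UA(T − T_amb).
τ = M c_p/UA = 1128.5 s; T_ss = T_amb = 22.200 °C.
T(t) = T_ss + (T₀ − T_ss)e^(−t/τ); set T = 35.4:
t = −τ ln[(T − T_ss)/(T₀ − T_ss)] = −1128.5 · ln(0.23158) = 1650.8 s.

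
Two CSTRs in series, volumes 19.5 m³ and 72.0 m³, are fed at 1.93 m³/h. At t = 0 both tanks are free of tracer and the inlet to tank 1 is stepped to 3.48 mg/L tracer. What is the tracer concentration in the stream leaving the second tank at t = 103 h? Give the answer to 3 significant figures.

3.18 mg/L

Each tank obeys Vᵢ dCᵢ/dt = Q(Cᵢ₋₁ − Cᵢ), so τᵢ = Vᵢ/Q.
τ₁ = 19.5/1.93 = 10.104 h; τ₂ = 72.0/1.93 = 37.306 h.
Solving the cascade with C₁(0)=C₂(0)=0 gives C₂(t) = C_in[1 − (τ₁ e^(−t/τ₁) − τ₂ e^(−t/τ₂))/(τ₁ − τ₂)].
At t = 103: e^(−t/τ₁) = 3.7381e-05, e^(−t/τ₂) = 0.063230.
C₂ = 3.48·[1 − (10.104·3.7381e-05 − 37.306·0.063230)/(-27.202)] = 3.48·0.91330 = 3.1783 mg/L.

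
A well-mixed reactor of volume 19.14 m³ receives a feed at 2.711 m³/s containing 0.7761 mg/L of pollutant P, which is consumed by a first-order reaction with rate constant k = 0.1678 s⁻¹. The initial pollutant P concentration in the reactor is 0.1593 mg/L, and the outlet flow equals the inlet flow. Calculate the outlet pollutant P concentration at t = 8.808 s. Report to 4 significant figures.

Species balance: V dC/dt = Q C_in − Q C − k V C.
dC/dt = (Q/V) C_in − (Q/V + k) C; effective rate a = Q/V + k = 0.141641 + 0.1678 = 0.309441 s⁻¹.
C_ss = Q C_in/(Q + kV) = 0.355245 mg/L; C(t) = C_ss + (C₀ − C_ss) e^(−a t).
C(8.808) = 0.355245 + (-0.195945)·e^(−0.309441·8.808) = 0.355245 + (-0.195945)·0.0655100 = 0.342409 mg/L.

0.3424 mg/L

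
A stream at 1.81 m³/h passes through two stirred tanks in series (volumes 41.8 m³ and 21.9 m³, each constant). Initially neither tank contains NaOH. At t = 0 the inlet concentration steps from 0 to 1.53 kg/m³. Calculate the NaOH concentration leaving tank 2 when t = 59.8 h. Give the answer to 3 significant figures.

Time constants: τᵢ = Vᵢ/Q for each well-mixed tank.
τ₁ = 41.8/1.81 = 23.094 h; τ₂ = 21.9/1.81 = 12.099 h.
Tank 1: C₁ = C_in(1 − e^(−t/τ₁)). Tank 2 (τ₁ ≠ τ₂): C₂ = C_in[1 − (τ₁ e^(−t/τ₁) − τ₂ e^(−t/τ₂))/(τ₁ − τ₂)].
At t = 59.8: e^(−t/τ₁) = 0.075063, e^(−t/τ₂) = 0.0071376.
C₂ = 1.53·[1 − (23.094·0.075063 − 12.099·0.0071376)/(10.994)] = 1.53·0.85018 = 1.3008 kg/m³.

1.30 kg/m³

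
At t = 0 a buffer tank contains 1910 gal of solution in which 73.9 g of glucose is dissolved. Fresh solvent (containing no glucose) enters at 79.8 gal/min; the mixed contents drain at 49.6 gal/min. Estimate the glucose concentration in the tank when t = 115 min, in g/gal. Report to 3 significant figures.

Let m(t) be the amount of glucose. Volume: V(t) = V₀ + (Q_in − Q_out) t = 1910 + 30.200 t; V(115) = 5383.0 gal.
Solute balance: dm/dt = 0 − Q_out C = −Q_out m/V(t).
dm/m = −Q_out dt/(V₀ + 30.200 t); integrating gives ln(m/m₀) = −(Q_out/(Q_in−Q_out)) ln(V/V₀).
m = m₀ (V₀/V)^(Q_out/(Q_in−Q_out)) = 73.9 × (1910/5383.0)^(1.6424) = 13.477 g.
C = m/V = 13.477/5383.0 = 0.0025036 g/gal.

0.00250 g/gal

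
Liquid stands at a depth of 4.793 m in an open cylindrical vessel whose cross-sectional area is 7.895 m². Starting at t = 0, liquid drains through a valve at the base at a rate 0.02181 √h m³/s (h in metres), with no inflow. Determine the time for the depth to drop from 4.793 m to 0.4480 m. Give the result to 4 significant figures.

1100 s

Volume balance on the tank: A dh/dt = −0.02181 √h.
∫ h^(−1/2) dh = −(0.02181/A) ∫ dt, giving 2√h = 2√h₀ − (0.02181/A) t.
t = 2A(√h₀ − √h)/0.02181 = 2·7.895·(√4.793 − √0.4480)/0.02181
  = 15.7900 × (2.18929 − 0.669328) / 0.02181 = 1100.42 s.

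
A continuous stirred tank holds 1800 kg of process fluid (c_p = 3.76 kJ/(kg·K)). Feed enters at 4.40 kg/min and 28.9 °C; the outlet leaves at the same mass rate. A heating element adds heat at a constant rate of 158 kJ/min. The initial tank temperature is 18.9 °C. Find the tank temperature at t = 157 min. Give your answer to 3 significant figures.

25.1 °C

Heat balance on the well-mixed liquid: M c_p dT/dt = ṁ c_p (T_in − T) + 158.
τ = M/ṁ = 409.09 min; T_ss = T_in + Q̇/(ṁ c_p) = 28.9 + 158/(4.40·3.76) = 38.450 °C.
Solution: T(t) = T_ss + (T₀ − T_ss) e^(−t/τ).
T(157) = 38.450 + (-19.550)·e^(−157/409.09) = 38.450 + (-19.550)·0.68128 = 25.131 °C.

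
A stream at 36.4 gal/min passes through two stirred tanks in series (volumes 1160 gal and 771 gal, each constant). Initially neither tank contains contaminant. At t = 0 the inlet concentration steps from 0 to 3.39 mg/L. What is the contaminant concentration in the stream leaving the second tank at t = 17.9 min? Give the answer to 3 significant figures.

0.511 mg/L

Species balance on tank i: dCᵢ/dt = (Cᵢ₋₁ − Cᵢ)/τᵢ with τᵢ = Vᵢ/Q.
τ₁ = 1160/36.4 = 31.868 min; τ₂ = 771/36.4 = 21.181 min.
Solving the cascade with C₁(0)=C₂(0)=0 gives C₂(t) = C_in[1 − (τ₁ e^(−t/τ₁) − τ₂ e^(−t/τ₂))/(τ₁ − τ₂)].
At t = 17.9: e^(−t/τ₁) = 0.57024, e^(−t/τ₂) = 0.42952.
C₂ = 3.39·[1 − (31.868·0.57024 − 21.181·0.42952)/(10.687)] = 3.39·0.15084 = 0.51135 mg/L.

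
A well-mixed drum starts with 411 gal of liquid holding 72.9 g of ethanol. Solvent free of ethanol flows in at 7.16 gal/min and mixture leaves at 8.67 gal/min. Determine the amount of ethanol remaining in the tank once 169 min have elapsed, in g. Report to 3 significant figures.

0.278 g

Let m(t) be the amount of ethanol. Volume: V(t) = V₀ + (Q_in − Q_out) t = 411 − 1.5100 t; V(169) = 155.81 gal.
Species balance (pure solvent in): dm/dt = −Q_out · m/V(t).
Separate: dm/m = −Q_out dt/V(t) ⇒ ln(m/m₀) = −(Q_out/(Q_in−Q_out)) ln(V/V₀).
m = m₀ (V₀/V)^(Q_out/(Q_in−Q_out)) = 72.9 × (411/155.81)^(-5.7417) = 0.27800 g.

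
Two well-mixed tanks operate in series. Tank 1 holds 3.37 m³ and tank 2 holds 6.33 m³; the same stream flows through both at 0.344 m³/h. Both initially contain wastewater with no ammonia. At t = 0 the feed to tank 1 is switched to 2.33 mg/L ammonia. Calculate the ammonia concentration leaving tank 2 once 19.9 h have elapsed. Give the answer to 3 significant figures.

Species balance on tank i: dCᵢ/dt = (Cᵢ₋₁ − Cᵢ)/τᵢ with τᵢ = Vᵢ/Q.
τ₁ = 3.37/0.344 = 9.7965 h; τ₂ = 6.33/0.344 = 18.401 h.
Tank 1: C₁ = C_in(1 − e^(−t/τ₁)). Tank 2 (τ₁ ≠ τ₂): C₂ = C_in[1 − (τ₁ e^(−t/τ₁) − τ₂ e^(−t/τ₂))/(τ₁ − τ₂)].
At t = 19.9: e^(−t/τ₁) = 0.13116, e^(−t/τ₂) = 0.33910.
C₂ = 2.33·[1 − (9.7965·0.13116 − 18.401·0.33910)/(-8.6047)] = 2.33·0.42415 = 0.98828 mg/L.

0.988 mg/L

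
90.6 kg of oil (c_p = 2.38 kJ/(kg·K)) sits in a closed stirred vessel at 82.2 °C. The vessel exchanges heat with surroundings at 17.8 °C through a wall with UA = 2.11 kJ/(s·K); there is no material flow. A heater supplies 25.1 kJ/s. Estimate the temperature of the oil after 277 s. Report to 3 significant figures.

33.2 °C

Energy balance: M c_p dT/dt = −UA(T − T_amb) + Q̇.
dT/dt = (T_ss − T)/τ with T_ss = T_amb + Q̇/UA = 17.8 + 25.1/2.11 = 29.696 °C, τ = M c_p/UA = 90.6·2.38/2.11 = 102.19 s.
Solution: T(t) = T_ss + (T₀ − T_ss) e^(−t/τ).
T(277) = 29.696 + (52.504)·0.066500 = 33.187 °C.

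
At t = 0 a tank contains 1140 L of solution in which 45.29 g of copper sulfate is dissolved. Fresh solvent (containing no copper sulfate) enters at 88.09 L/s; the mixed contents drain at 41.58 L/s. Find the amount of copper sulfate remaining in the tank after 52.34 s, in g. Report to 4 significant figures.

Total volume: dV/dt = Q_in − Q_out = 46.5100 L/s, so V(t) = 1140 + 46.5100 t and V(52.34) = 3574.33 L.
Solute balance: dm/dt = 0 − Q_out C = −Q_out m/V(t).
Separate: dm/m = −Q_out dt/V(t) ⇒ ln(m/m₀) = −(Q_out/(Q_in−Q_out)) ln(V/V₀).
m = m₀ (V₀/V)^(Q_out/(Q_in−Q_out)) = 45.29 × (1140/3574.33)^(0.894001) = 16.3049 g.

16.30 g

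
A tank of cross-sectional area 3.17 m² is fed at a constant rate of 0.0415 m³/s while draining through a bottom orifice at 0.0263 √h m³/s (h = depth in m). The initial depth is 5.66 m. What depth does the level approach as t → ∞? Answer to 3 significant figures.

A dh/dt = Q_in − 0.0263 √h. Steady state requires inflow = outflow:
Q_in = 0.0263 √h_ss ⇒ √h_ss = 0.0415/0.0263 = 1.5779.
h_ss = 1.5779² = 2.4899 m. (Since h₀ = 5.66 m > h_ss, the level will fall toward this value.)

2.49 m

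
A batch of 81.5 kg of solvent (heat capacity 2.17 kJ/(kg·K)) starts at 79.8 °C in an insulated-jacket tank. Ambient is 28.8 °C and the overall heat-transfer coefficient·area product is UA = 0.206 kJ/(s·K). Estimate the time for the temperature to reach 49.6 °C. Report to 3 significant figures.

Lumped-capacitance energy balance: M c_p dT/dt = UA(T_amb − T).
τ = M c_p/UA = 858.52 s; T_ss = T_amb = 28.800 °C.
T(t) = T_ss + (T₀ − T_ss)e^(−t/τ); set T = 49.6:
t = −τ ln[(T − T_ss)/(T₀ − T_ss)] = −858.52 · ln(0.40784) = 769.98 s.

770 s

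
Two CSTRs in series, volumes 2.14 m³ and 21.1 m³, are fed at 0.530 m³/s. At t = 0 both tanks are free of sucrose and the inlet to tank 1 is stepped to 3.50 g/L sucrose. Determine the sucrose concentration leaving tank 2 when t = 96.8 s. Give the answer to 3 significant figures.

3.16 g/L

Species balance on tank i: dCᵢ/dt = (Cᵢ₋₁ − Cᵢ)/τᵢ with τᵢ = Vᵢ/Q.
τ₁ = 2.14/0.530 = 4.0377 s; τ₂ = 21.1/0.530 = 39.811 s.
Solving the cascade with C₁(0)=C₂(0)=0 gives C₂(t) = C_in[1 − (τ₁ e^(−t/τ₁) − τ₂ e^(−t/τ₂))/(τ₁ − τ₂)].
At t = 96.8: e^(−t/τ₁) = 3.8752e-11, e^(−t/τ₂) = 0.087908.
C₂ = 3.50·[1 − (4.0377·3.8752e-11 − 39.811·0.087908)/(-35.774)] = 3.50·0.90217 = 3.1576 g/L.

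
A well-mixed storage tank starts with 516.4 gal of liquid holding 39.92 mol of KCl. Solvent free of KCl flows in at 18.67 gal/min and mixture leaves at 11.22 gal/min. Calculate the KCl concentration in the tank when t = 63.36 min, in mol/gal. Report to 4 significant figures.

0.01519 mol/gal

Total volume: dV/dt = Q_in − Q_out = 7.45000 gal/min, so V(t) = 516.4 + 7.45000 t and V(63.36) = 988.432 gal.
No KCl enters, so dm/dt = −Q_out · (m/V).
dm/m = −Q_out dt/(V₀ + 7.45000 t); integrating gives ln(m/m₀) = −(Q_out/(Q_in−Q_out)) ln(V/V₀).
m = m₀ (V₀/V)^(Q_out/(Q_in−Q_out)) = 39.92 × (516.4/988.432)^(1.50604) = 15.0157 mol.
C = m/V = 15.0157/988.432 = 0.0151915 mol/gal.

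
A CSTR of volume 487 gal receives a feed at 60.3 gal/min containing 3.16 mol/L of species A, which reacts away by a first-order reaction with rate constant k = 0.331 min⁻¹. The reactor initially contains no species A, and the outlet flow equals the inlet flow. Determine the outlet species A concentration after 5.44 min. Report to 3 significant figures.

0.788 mol/L

Species balance: V dC/dt = Q C_in − Q C − k V C.
dC/dt = (Q/V) C_in − (Q/V + k) C; effective rate a = Q/V + k = 0.12382 + 0.331 = 0.45482 min⁻¹.
C_ss = Q C_in/(Q + kV) = 0.86027 mol/L; C(t) = C_ss + (C₀ − C_ss) e^(−a t).
C(5.44) = 0.86027 + (-0.86027)·e^(−0.45482·5.44) = 0.86027 + (-0.86027)·0.084229 = 0.78781 mol/L.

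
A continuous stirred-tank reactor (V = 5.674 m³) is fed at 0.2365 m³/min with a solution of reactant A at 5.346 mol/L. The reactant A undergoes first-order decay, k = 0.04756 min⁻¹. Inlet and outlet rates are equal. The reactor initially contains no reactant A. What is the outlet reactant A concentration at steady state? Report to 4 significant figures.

Species balance: V dC/dt = Q C_in − Q C − k V C.
Steady state (dC/dt = 0): C_ss = Q C_in/(Q + kV) = C_in/(1 + kV/Q).
C_ss = 0.2365·5.346/(0.2365 + 0.04756·5.674) = 1.26433/0.506355 = 2.49692 mol/L.

2.497 mol/L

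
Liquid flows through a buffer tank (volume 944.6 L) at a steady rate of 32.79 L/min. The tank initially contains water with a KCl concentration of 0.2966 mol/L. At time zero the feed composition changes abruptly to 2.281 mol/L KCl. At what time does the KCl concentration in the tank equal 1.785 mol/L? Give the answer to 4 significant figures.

Species balance: V dC/dt = Q(C_in − C) ⇒ τ = V/Q = 28.8076 min.
C(t) = C_in + (C₀ − C_in) e^(−t/τ). Set C = 1.785 and solve for t:
e^(−t/τ) = (C − C_in)/(C₀ − C_in) = (1.785 − 2.281)/(0.2966 − 2.281) = 0.249950
t = −τ ln(…) = 28.8076 × 1.38650 = 39.9416 min.

39.94 min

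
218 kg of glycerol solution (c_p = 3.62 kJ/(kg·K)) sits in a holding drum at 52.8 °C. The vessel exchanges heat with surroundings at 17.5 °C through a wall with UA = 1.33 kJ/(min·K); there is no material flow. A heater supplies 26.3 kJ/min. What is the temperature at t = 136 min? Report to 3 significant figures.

49.6 °C

First-law balance (no shaft work): M c_p dT/dt = −UA(T − T_amb) + Q̇.
dT/dt = (T_ss − T)/τ with T_ss = T_amb + Q̇/UA = 17.5 + 26.3/1.33 = 37.274 °C, τ = M c_p/UA = 218·3.62/1.33 = 593.35 min.
This is linear first-order; T(t) = T_ss + (T₀ − T_ss) e^(−t/τ).
T(136) = 37.274 + (15.526)·0.79516 = 49.620 °C.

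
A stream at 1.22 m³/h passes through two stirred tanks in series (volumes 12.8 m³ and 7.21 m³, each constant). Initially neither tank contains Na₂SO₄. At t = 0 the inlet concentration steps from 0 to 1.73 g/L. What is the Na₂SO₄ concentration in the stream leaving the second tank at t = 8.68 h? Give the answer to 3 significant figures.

0.512 g/L

Species balance on tank i: dCᵢ/dt = (Cᵢ₋₁ − Cᵢ)/τᵢ with τᵢ = Vᵢ/Q.
τ₁ = 12.8/1.22 = 10.492 h; τ₂ = 7.21/1.22 = 5.9098 h.
Tank 1: C₁ = C_in(1 − e^(−t/τ₁)). Tank 2 (τ₁ ≠ τ₂): C₂ = C_in[1 − (τ₁ e^(−t/τ₁) − τ₂ e^(−t/τ₂))/(τ₁ − τ₂)].
At t = 8.68: e^(−t/τ₁) = 0.43722, e^(−t/τ₂) = 0.23022.
C₂ = 1.73·[1 − (10.492·0.43722 − 5.9098·0.23022)/(4.5820)] = 1.73·0.29578 = 0.51170 g/L.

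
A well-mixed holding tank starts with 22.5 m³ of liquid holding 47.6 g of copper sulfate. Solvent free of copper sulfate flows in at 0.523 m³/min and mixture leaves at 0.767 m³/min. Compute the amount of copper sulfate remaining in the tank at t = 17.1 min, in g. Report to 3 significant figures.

25.0 g

Let m(t) be the amount of copper sulfate. Volume: V(t) = V₀ + (Q_in − Q_out) t = 22.5 − 0.24400 t; V(17.1) = 18.328 m³.
No copper sulfate enters, so dm/dt = −Q_out · (m/V).
Separate: dm/m = −Q_out dt/V(t) ⇒ ln(m/m₀) = −(Q_out/(Q_in−Q_out)) ln(V/V₀).
m = m₀ (V₀/V)^(Q_out/(Q_in−Q_out)) = 47.6 × (22.5/18.328)^(-3.1434) = 24.980 g.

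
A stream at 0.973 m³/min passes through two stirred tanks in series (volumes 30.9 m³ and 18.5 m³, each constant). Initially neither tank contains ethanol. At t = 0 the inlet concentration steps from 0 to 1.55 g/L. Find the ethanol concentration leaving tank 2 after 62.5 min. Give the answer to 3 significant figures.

Time constants: τᵢ = Vᵢ/Q for each well-mixed tank.
τ₁ = 30.9/0.973 = 31.757 min; τ₂ = 18.5/0.973 = 19.013 min.
Tank 1: C₁ = C_in(1 − e^(−t/τ₁)). Tank 2 (τ₁ ≠ τ₂): C₂ = C_in[1 − (τ₁ e^(−t/τ₁) − τ₂ e^(−t/τ₂))/(τ₁ − τ₂)].
At t = 62.5: e^(−t/τ₁) = 0.13973, e^(−t/τ₂) = 0.037360.
C₂ = 1.55·[1 − (31.757·0.13973 − 19.013·0.037360)/(12.744)] = 1.55·0.70754 = 1.0967 g/L.

1.10 g/L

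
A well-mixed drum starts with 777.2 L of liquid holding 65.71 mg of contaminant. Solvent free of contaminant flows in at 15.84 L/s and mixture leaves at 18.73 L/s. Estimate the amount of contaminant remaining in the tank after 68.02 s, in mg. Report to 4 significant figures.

9.929 mg

Total volume: dV/dt = Q_in − Q_out = -2.89000 L/s, so V(t) = 777.2 − 2.89000 t and V(68.02) = 580.622 L.
No contaminant enters, so dm/dt = −Q_out · (m/V).
dm/m = −Q_out dt/(V₀ − 2.89000 t); integrating gives ln(m/m₀) = −(Q_out/(Q_in−Q_out)) ln(V/V₀).
m = m₀ (V₀/V)^(Q_out/(Q_in−Q_out)) = 65.71 × (777.2/580.622)^(-6.48097) = 9.92858 mg.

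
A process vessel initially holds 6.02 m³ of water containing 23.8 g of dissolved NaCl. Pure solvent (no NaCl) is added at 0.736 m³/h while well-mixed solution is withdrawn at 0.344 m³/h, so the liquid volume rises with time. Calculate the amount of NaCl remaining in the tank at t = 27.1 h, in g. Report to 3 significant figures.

Total volume: dV/dt = Q_in − Q_out = 0.39200 m³/h, so V(t) = 6.02 + 0.39200 t and V(27.1) = 16.643 m³.
Species balance (pure solvent in): dm/dt = −Q_out · m/V(t).
Separate: dm/m = −Q_out dt/V(t) ⇒ ln(m/m₀) = −(Q_out/(Q_in−Q_out)) ln(V/V₀).
m = m₀ (V₀/V)^(Q_out/(Q_in−Q_out)) = 23.8 × (6.02/16.643)^(0.87755) = 9.7502 g.

9.75 g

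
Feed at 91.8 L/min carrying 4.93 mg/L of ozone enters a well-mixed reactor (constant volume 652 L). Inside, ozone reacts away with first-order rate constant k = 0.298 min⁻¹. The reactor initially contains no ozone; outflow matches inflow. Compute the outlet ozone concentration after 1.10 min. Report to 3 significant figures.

V dC/dt = Q(C_in − C) − k V C.
This is linear with rate a = Q/V + k = 0.43880 min⁻¹.
C_ss = Q C_in/(Q + kV) = 1.5819 mg/L; C(t) = C_ss + (C₀ − C_ss) e^(−a t).
C(1.10) = 1.5819 + (-1.5819)·e^(−0.43880·1.10) = 1.5819 + (-1.5819)·0.61713 = 0.60566 mg/L.

0.606 mg/L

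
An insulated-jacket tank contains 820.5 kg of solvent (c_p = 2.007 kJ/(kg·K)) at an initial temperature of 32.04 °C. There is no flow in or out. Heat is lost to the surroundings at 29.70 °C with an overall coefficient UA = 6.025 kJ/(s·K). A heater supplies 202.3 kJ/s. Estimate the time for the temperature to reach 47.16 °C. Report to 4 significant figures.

180.9 s

M c_p dT/dt = −UA(T − T_amb) + Q̇.
τ = M c_p/UA = 273.318 s; T_ss = T_amb + Q̇/UA = 29.70 + 202.3/6.025 = 63.2768 °C.
T(t) = T_ss + (T₀ − T_ss)e^(−t/τ); set T = 47.16:
t = −τ ln[(T − T_ss)/(T₀ − T_ss)] = −273.318 · ln(0.515955) = 180.865 s.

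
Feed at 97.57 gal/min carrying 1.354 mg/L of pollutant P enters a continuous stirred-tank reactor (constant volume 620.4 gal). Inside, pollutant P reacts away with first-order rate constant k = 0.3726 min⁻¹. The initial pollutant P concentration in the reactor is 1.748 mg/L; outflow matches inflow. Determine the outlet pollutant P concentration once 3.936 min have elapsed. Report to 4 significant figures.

0.5691 mg/L

Accumulation = in − out − consumed: V dC/dt = Q C_in − Q C − k V C.
dC/dt = (Q/V) C_in − (Q/V + k) C; effective rate a = Q/V + k = 0.157270 + 0.3726 = 0.529870 min⁻¹.
C_ss = Q C_in/(Q + kV) = 0.401878 mg/L; C(t) = C_ss + (C₀ − C_ss) e^(−a t).
C(3.936) = 0.401878 + (1.34612)·e^(−0.529870·3.936) = 0.401878 + (1.34612)·0.124237 = 0.569116 mg/L.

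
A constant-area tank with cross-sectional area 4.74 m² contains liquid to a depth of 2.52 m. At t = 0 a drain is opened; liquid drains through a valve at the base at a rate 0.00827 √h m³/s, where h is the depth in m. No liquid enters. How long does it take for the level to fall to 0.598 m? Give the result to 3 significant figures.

A dh/dt = −Q_out = −0.00827 √h.
This is separable: 2 d(√h)/dt = −0.00827/A, so √h = √h₀ − (0.00827/(2A)) t.
t = 2A(√h₀ − √h)/0.00827 = 2·4.74·(√2.52 − √0.598)/0.00827
  = 9.4800 × (1.5875 − 0.77330) / 0.00827 = 933.27 s.

933 s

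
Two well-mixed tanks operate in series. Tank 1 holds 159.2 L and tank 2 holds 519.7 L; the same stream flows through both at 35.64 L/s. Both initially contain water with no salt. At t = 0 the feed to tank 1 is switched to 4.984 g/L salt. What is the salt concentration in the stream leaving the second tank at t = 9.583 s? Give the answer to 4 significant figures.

1.518 g/L

Species balance on tank i: dCᵢ/dt = (Cᵢ₋₁ − Cᵢ)/τᵢ with τᵢ = Vᵢ/Q.
τ₁ = 159.2/35.64 = 4.46689 s; τ₂ = 519.7/35.64 = 14.5819 s.
Solving the cascade with C₁(0)=C₂(0)=0 gives C₂(t) = C_in[1 − (τ₁ e^(−t/τ₁) − τ₂ e^(−t/τ₂))/(τ₁ − τ₂)].
At t = 9.583: e^(−t/τ₁) = 0.117028, e^(−t/τ₂) = 0.518309.
C₂ = 4.984·[1 − (4.46689·0.117028 − 14.5819·0.518309)/(-10.1150)] = 4.984·0.304482 = 1.51754 g/L.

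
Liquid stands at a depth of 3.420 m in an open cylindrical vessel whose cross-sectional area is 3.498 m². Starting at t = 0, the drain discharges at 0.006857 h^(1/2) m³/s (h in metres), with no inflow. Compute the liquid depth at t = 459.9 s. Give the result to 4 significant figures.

1.956 m

Mass balance (ρ constant): A dh/dt = −0.006857 √h.
This is separable: 2 d(√h)/dt = −0.006857/A, so √h = √h₀ − (0.006857/(2A)) t.
√h = √3.420 − 0.006857·459.9/(2·3.498) = 1.84932 − 0.450762 = 1.39856.
h = 1.39856² = 1.95597 m.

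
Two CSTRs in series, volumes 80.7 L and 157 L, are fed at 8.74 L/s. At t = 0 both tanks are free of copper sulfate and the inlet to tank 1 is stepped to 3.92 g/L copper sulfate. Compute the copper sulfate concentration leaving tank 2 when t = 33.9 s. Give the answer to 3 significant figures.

2.80 g/L

Species balance on tank i: dCᵢ/dt = (Cᵢ₋₁ − Cᵢ)/τᵢ with τᵢ = Vᵢ/Q.
τ₁ = 80.7/8.74 = 9.2334 s; τ₂ = 157/8.74 = 17.963 s.
Tank 1: C₁ = C_in(1 − e^(−t/τ₁)). Tank 2 (τ₁ ≠ τ₂): C₂ = C_in[1 − (τ₁ e^(−t/τ₁) − τ₂ e^(−t/τ₂))/(τ₁ − τ₂)].
At t = 33.9: e^(−t/τ₁) = 0.025440, e^(−t/τ₂) = 0.15150.
C₂ = 3.92·[1 − (9.2334·0.025440 − 17.963·0.15150)/(-8.7300)] = 3.92·0.71517 = 2.8035 g/L.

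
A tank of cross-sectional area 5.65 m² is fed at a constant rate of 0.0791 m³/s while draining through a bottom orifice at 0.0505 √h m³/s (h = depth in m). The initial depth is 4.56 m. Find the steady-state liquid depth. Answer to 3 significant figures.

2.45 m

Unsteady balance on liquid volume: A dh/dt = Q_in − 0.0505 √h. At steady state dh/dt = 0:
Q_in = 0.0505 √h_ss ⇒ √h_ss = 0.0791/0.0505 = 1.5663.
h_ss = 1.5663² = 2.4534 m. (Since h₀ = 4.56 m > h_ss, the level will fall toward this value.)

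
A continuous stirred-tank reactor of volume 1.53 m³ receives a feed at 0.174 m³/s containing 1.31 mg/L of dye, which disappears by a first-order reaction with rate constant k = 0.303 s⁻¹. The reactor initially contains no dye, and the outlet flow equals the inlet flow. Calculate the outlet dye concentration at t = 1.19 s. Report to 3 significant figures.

Accumulation = in − out − consumed: V dC/dt = Q C_in − Q C − k V C.
dC/dt = (Q/V) C_in − (Q/V + k) C; effective rate a = Q/V + k = 0.11373 + 0.303 = 0.41673 s⁻¹.
C_ss = Q C_in/(Q + kV) = 0.35750 mg/L; C(t) = C_ss + (C₀ − C_ss) e^(−a t).
C(1.19) = 0.35750 + (-0.35750)·e^(−0.41673·1.19) = 0.35750 + (-0.35750)·0.60902 = 0.13978 mg/L.

0.140 mg/L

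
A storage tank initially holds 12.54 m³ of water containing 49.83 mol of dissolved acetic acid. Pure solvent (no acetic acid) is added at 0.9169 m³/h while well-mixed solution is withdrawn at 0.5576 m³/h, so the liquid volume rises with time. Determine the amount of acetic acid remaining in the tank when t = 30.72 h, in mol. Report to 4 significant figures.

Let m(t) be the amount of acetic acid. Volume: V(t) = V₀ + (Q_in − Q_out) t = 12.54 + 0.359300 t; V(30.72) = 23.5777 m³.
No acetic acid enters, so dm/dt = −Q_out · (m/V).
Separate: dm/m = −Q_out dt/V(t) ⇒ ln(m/m₀) = −(Q_out/(Q_in−Q_out)) ln(V/V₀).
m = m₀ (V₀/V)^(Q_out/(Q_in−Q_out)) = 49.83 × (12.54/23.5777)^(1.55191) = 18.7048 mol.

18.70 mol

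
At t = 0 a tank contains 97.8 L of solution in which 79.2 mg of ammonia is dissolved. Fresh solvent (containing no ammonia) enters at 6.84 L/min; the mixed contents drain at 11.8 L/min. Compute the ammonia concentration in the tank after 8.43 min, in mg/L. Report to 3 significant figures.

0.375 mg/L

Let m(t) be the amount of ammonia. Volume: V(t) = V₀ + (Q_in − Q_out) t = 97.8 − 4.9600 t; V(8.43) = 55.987 L.
Solute balance: dm/dt = 0 − Q_out C = −Q_out m/V(t).
dm/m = −Q_out dt/(V₀ − 4.9600 t); integrating gives ln(m/m₀) = −(Q_out/(Q_in−Q_out)) ln(V/V₀).
m = m₀ (V₀/V)^(Q_out/(Q_in−Q_out)) = 79.2 × (97.8/55.987)^(-2.3790) = 21.009 mg.
C = m/V = 21.009/55.987 = 0.37525 mg/L.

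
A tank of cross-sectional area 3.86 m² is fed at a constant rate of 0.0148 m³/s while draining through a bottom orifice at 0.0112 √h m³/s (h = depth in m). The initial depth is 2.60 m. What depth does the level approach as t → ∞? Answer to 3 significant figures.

Volume balance on the tank: A dh/dt = Q_in − 0.0112 √h. At steady state dh/dt = 0:
Q_in = 0.0112 √h_ss ⇒ √h_ss = 0.0148/0.0112 = 1.3214.
h_ss = 1.3214² = 1.7462 m. (Since h₀ = 2.60 m > h_ss, the level will fall toward this value.)

1.75 m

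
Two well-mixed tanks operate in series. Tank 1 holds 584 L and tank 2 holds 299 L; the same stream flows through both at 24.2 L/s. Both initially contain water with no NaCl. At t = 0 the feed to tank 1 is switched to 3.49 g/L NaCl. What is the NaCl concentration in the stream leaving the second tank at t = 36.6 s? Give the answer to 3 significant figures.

Each tank obeys Vᵢ dCᵢ/dt = Q(Cᵢ₋₁ − Cᵢ), so τᵢ = Vᵢ/Q.
τ₁ = 584/24.2 = 24.132 s; τ₂ = 299/24.2 = 12.355 s.
Solving the cascade with C₁(0)=C₂(0)=0 gives C₂(t) = C_in[1 − (τ₁ e^(−t/τ₁) − τ₂ e^(−t/τ₂))/(τ₁ − τ₂)].
At t = 36.6: e^(−t/τ₁) = 0.21945, e^(−t/τ₂) = 0.051701.
C₂ = 3.49·[1 − (24.132·0.21945 − 12.355·0.051701)/(11.777)] = 3.49·0.60457 = 2.1099 g/L.

2.11 g/L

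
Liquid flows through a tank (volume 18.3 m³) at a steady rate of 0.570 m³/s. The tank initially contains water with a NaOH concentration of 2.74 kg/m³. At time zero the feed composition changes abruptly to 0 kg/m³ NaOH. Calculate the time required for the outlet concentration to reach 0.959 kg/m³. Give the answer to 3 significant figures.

33.7 s

Species balance: V dC/dt = Q(C_in − C) ⇒ τ = V/Q = 32.105 s.
C(t) = C_in + (C₀ − C_in) e^(−t/τ). Set C = 0.959 and solve for t:
e^(−t/τ) = (C − C_in)/(C₀ − C_in) = (0.959 − 0)/(2.74 − 0) = 0.35000
t = −τ ln(…) = 32.105 × 1.0498 = 33.705 s.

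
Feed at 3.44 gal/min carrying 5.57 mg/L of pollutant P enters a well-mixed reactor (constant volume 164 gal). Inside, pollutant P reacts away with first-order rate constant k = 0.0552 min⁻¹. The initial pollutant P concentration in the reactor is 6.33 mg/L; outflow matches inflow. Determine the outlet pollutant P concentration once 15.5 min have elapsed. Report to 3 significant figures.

3.01 mg/L

Species balance: V dC/dt = Q C_in − Q C − k V C.
This is linear with rate a = Q/V + k = 0.076176 min⁻¹.
C_ss = Q C_in/(Q + kV) = 1.5337 mg/L; C(t) = C_ss + (C₀ − C_ss) e^(−a t).
C(15.5) = 1.5337 + (4.7963)·e^(−0.076176·15.5) = 1.5337 + (4.7963)·0.30706 = 3.0065 mg/L.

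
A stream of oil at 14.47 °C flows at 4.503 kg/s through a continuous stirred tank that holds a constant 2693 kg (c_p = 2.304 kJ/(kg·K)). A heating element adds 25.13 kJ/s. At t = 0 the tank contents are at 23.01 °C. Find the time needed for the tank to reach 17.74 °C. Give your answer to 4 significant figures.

Heat balance on the well-mixed liquid: M c_p dT/dt = ṁ c_p (T_in − T) + 25.13.
τ = M/ṁ = 598.046 s; T_ss = T_in + Q̇/(ṁ c_p) = 16.8922 °C.
T(t) = T_ss + (T₀ − T_ss) e^(−t/τ). Set T = 17.74:
e^(−t/τ) = (17.74 − 16.8922)/(23.01 − 16.8922) = 0.138581
t = −598.046 · ln(0.138581) = 1181.92 s.

1182 s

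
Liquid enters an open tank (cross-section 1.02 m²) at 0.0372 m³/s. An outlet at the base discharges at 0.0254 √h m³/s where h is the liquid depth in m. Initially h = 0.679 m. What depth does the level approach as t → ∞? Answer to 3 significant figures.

A dh/dt = Q_in − 0.0254 √h. Steady state requires inflow = outflow:
Q_in = 0.0254 √h_ss ⇒ √h_ss = 0.0372/0.0254 = 1.4646.
h_ss = 1.4646² = 2.1450 m. (Since h₀ = 0.679 m < h_ss, the level will rise toward this value.)

2.14 m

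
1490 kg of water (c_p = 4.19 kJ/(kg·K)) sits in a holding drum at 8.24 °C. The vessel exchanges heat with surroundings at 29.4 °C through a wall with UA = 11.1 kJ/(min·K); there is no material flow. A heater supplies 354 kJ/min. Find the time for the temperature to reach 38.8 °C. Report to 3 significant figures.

483 min

M c_p dT/dt = −UA(T − T_amb) + Q̇.
τ = M c_p/UA = 562.44 min; T_ss = T_amb + Q̇/UA = 29.4 + 354/11.1 = 61.292 °C.
T(t) = T_ss + (T₀ − T_ss)e^(−t/τ); set T = 38.8:
t = −τ ln[(T − T_ss)/(T₀ − T_ss)] = −562.44 · ln(0.42396) = 482.64 min.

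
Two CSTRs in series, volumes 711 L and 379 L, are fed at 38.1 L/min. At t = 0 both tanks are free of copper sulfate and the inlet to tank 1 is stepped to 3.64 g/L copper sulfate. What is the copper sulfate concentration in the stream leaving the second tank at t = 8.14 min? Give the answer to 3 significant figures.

Species balance on tank i: dCᵢ/dt = (Cᵢ₋₁ − Cᵢ)/τᵢ with τᵢ = Vᵢ/Q.
τ₁ = 711/38.1 = 18.661 min; τ₂ = 379/38.1 = 9.9475 min.
Solving the cascade with C₁(0)=C₂(0)=0 gives C₂(t) = C_in[1 − (τ₁ e^(−t/τ₁) − τ₂ e^(−t/τ₂))/(τ₁ − τ₂)].
At t = 8.14: e^(−t/τ₁) = 0.64649, e^(−t/τ₂) = 0.44118.
C₂ = 3.64·[1 − (18.661·0.64649 − 9.9475·0.44118)/(8.7139)] = 3.64·0.11913 = 0.43365 g/L.

0.434 g/L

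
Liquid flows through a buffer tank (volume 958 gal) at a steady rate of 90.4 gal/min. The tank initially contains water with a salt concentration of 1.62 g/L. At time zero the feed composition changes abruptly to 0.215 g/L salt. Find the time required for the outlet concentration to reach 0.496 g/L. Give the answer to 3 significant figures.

17.1 min

Species balance: V dC/dt = Q(C_in − C) ⇒ τ = V/Q = 10.597 min.
C(t) = C_in + (C₀ − C_in) e^(−t/τ). Set C = 0.496 and solve for t:
e^(−t/τ) = (C − C_in)/(C₀ − C_in) = (0.496 − 0.215)/(1.62 − 0.215) = 0.20000
t = −τ ln(…) = 10.597 × 1.6094 = 17.056 min.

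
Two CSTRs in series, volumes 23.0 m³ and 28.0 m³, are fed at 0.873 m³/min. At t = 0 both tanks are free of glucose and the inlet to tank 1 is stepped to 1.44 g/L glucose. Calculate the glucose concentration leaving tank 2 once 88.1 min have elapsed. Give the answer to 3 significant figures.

Time constants: τᵢ = Vᵢ/Q for each well-mixed tank.
τ₁ = 23.0/0.873 = 26.346 min; τ₂ = 28.0/0.873 = 32.073 min.
Solving the cascade with C₁(0)=C₂(0)=0 gives C₂(t) = C_in[1 − (τ₁ e^(−t/τ₁) − τ₂ e^(−t/τ₂))/(τ₁ − τ₂)].
At t = 88.1: e^(−t/τ₁) = 0.035297, e^(−t/τ₂) = 0.064131.
C₂ = 1.44·[1 − (26.346·0.035297 − 32.073·0.064131)/(-5.7274)] = 1.44·0.80323 = 1.1567 g/L.

1.16 g/L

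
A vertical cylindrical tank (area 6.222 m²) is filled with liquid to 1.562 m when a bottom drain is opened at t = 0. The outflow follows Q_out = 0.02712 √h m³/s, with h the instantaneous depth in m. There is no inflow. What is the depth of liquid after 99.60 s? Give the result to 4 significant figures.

A dh/dt = −Q_out = −0.02712 √h.
This is separable: 2 d(√h)/dt = −0.02712/A, so √h = √h₀ − (0.02712/(2A)) t.
√h = √1.562 − 0.02712·99.60/(2·6.222) = 1.24980 − 0.217065 = 1.03274.
h = 1.03274² = 1.06654 m.

1.067 m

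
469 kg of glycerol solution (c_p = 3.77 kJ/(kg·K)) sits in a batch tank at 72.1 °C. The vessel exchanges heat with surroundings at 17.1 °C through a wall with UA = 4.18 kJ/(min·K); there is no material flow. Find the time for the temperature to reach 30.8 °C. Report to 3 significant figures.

M c_p dT/dt = −UA(T − T_amb).
τ = M c_p/UA = 423.00 min; T_ss = T_amb = 17.100 °C.
T(t) = T_ss + (T₀ − T_ss)e^(−t/τ); set T = 30.8:
t = −τ ln[(T − T_ss)/(T₀ − T_ss)] = −423.00 · ln(0.24909) = 587.94 min.

588 min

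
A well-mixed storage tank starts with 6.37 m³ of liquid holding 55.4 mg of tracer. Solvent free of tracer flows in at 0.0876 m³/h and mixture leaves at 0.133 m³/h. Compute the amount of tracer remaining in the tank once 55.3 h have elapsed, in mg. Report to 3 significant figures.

12.8 mg

Let m(t) be the amount of tracer. Volume: V(t) = V₀ + (Q_in − Q_out) t = 6.37 − 0.045400 t; V(55.3) = 3.8594 m³.
Species balance (pure solvent in): dm/dt = −Q_out · m/V(t).
dm/m = −Q_out dt/(V₀ − 0.045400 t); integrating gives ln(m/m₀) = −(Q_out/(Q_in−Q_out)) ln(V/V₀).
m = m₀ (V₀/V)^(Q_out/(Q_in−Q_out)) = 55.4 × (6.37/3.8594)^(-2.9295) = 12.764 mg.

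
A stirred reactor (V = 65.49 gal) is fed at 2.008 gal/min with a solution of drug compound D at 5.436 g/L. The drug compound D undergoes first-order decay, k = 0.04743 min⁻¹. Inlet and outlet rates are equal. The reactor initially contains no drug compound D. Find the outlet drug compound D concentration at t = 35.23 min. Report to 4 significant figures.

Species balance: V dC/dt = Q C_in − Q C − k V C.
dC/dt = (Q/V) C_in − (Q/V + k) C; effective rate a = Q/V + k = 0.0306612 + 0.04743 = 0.0780912 min⁻¹.
C_ss = Q C_in/(Q + kV) = 2.13435 g/L; C(t) = C_ss + (C₀ − C_ss) e^(−a t).
C(35.23) = 2.13435 + (-2.13435)·e^(−0.0780912·35.23) = 2.13435 + (-2.13435)·0.0638543 = 1.99807 g/L.

1.998 g/L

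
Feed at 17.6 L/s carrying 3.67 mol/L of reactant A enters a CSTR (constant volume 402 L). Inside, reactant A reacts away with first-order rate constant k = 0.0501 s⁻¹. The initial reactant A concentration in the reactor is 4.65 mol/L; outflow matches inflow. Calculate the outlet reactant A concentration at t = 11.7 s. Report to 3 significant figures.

2.69 mol/L

V dC/dt = Q(C_in − C) − k V C.
dC/dt = (Q/V) C_in − (Q/V + k) C; effective rate a = Q/V + k = 0.043781 + 0.0501 = 0.093881 s⁻¹.
C_ss = Q C_in/(Q + kV) = 1.7115 mol/L; C(t) = C_ss + (C₀ − C_ss) e^(−a t).
C(11.7) = 1.7115 + (2.9385)·e^(−0.093881·11.7) = 1.7115 + (2.9385)·0.33340 = 2.6912 mol/L.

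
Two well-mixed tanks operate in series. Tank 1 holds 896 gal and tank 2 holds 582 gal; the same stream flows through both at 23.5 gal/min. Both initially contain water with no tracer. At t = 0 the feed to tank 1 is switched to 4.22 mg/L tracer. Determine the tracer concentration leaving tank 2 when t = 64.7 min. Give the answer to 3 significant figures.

Species balance on tank i: dCᵢ/dt = (Cᵢ₋₁ − Cᵢ)/τᵢ with τᵢ = Vᵢ/Q.
τ₁ = 896/23.5 = 38.128 min; τ₂ = 582/23.5 = 24.766 min.
Tank 1: C₁ = C_in(1 − e^(−t/τ₁)). Tank 2 (τ₁ ≠ τ₂): C₂ = C_in[1 − (τ₁ e^(−t/τ₁) − τ₂ e^(−t/τ₂))/(τ₁ − τ₂)].
At t = 64.7: e^(−t/τ₁) = 0.18325, e^(−t/τ₂) = 0.073354.
C₂ = 4.22·[1 − (38.128·0.18325 − 24.766·0.073354)/(13.362)] = 4.22·0.61307 = 2.5872 mg/L.

2.59 mg/L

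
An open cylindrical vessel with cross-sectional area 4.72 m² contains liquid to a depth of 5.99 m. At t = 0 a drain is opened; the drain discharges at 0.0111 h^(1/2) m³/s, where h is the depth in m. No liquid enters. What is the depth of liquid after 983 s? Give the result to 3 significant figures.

A dh/dt = −Q_out = −0.0111 √h.
Separate and integrate: 2(√h − √h₀) = −(0.0111/A) t.
√h = √5.99 − 0.0111·983/(2·4.72) = 2.4474 − 1.1559 = 1.2916.
h = 1.2916² = 1.6682 m.

1.67 m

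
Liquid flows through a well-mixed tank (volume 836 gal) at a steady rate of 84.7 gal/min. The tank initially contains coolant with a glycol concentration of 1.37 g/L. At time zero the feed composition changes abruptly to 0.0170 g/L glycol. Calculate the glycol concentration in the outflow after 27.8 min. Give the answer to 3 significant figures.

0.0979 g/L

Accumulation = in − out for the solute gives V dC/dt = Q(C_in − C).
Time constant τ = V/Q = 836/84.7 = 9.8701 min.
C approaches C_in exponentially: C(t) = C_in + (C₀ − C_in) e^(−t/τ).
C(27.8) = 0.0170 + (1.37 − 0.0170)·e^(−27.8/9.8701) = 0.0170 + (1.3530)·0.059810 = 0.097923 g/L.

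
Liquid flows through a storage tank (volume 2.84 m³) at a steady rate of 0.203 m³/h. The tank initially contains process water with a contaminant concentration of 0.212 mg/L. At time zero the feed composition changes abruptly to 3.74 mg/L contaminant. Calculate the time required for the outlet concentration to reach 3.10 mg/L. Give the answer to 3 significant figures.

23.9 h

Species balance: V dC/dt = Q(C_in − C) ⇒ τ = V/Q = 13.990 h.
C(t) = C_in + (C₀ − C_in) e^(−t/τ). Set C = 3.10 and solve for t:
e^(−t/τ) = (C − C_in)/(C₀ − C_in) = (3.10 − 3.74)/(0.212 − 3.74) = 0.18141
t = −τ ln(…) = 13.990 × 1.7070 = 23.881 h.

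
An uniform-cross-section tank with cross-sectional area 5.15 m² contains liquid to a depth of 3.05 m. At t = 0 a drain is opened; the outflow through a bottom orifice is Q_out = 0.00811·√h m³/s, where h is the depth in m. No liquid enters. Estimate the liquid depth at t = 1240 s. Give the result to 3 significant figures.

0.593 m

Volume balance on the tank: A dh/dt = −0.00811 √h.
Separate and integrate: 2(√h − √h₀) = −(0.00811/A) t.
√h = √3.05 − 0.00811·1240/(2·5.15) = 1.7464 − 0.97635 = 0.77008.
h = 0.77008² = 0.59302 m.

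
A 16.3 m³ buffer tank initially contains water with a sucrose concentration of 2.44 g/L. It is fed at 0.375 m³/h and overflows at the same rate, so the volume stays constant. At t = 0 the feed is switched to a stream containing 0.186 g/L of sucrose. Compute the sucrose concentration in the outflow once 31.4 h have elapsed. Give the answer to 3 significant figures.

Transient balance on the dissolved component: V dC/dt = Q(C_in − C).
So dC/dt = (C_in − C)/τ with τ = V/Q = 16.3/0.375 = 43.467 h.
Integrating: C(t) = C_in + (C₀ − C_in) e^(−t/τ).
C(31.4) = 0.186 + (2.44 − 0.186)·e^(−31.4/43.467) = 0.186 + (2.2540)·0.48559 = 1.2805 g/L.

1.28 g/L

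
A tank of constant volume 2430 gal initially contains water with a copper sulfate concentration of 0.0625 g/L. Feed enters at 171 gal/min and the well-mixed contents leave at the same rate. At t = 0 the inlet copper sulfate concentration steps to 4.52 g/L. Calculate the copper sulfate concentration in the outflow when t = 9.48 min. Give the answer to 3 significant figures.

2.23 g/L

Accumulation = in − out for the solute gives V dC/dt = Q(C_in − C).
Rewrite as dC/dt + C/τ = C_in/τ, τ = V/Q = 14.211 min.
This is linear first-order; C(t) = C_in + (C₀ − C_in) e^(−t/τ).
C(9.48) = 4.52 + (0.0625 − 4.52)·e^(−9.48/14.211) = 4.52 + (-4.4575)·0.51319 = 2.2325 g/L.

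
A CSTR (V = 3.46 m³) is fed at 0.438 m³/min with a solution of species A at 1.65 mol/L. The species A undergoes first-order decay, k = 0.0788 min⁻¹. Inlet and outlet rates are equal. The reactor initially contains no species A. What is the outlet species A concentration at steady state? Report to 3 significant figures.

V dC/dt = Q(C_in − C) − k V C.
At steady state: 0 = Q C_in − (Q + kV) C_ss, so C_ss = Q C_in/(Q + kV).
C_ss = 0.438·1.65/(0.438 + 0.0788·3.46) = 0.72270/0.71065 = 1.0170 mol/L.

1.02 mol/L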